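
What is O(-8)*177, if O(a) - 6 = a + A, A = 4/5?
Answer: -1062/5 ≈ -212.40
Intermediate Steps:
A = ⅘ (A = 4*(⅕) = ⅘ ≈ 0.80000)
O(a) = 34/5 + a (O(a) = 6 + (a + ⅘) = 6 + (⅘ + a) = 34/5 + a)
O(-8)*177 = (34/5 - 8)*177 = -6/5*177 = -1062/5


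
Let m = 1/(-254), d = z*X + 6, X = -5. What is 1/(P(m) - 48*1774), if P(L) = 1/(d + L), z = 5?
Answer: -4827/411028958 ≈ -1.1744e-5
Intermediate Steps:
d = -19 (d = 5*(-5) + 6 = -25 + 6 = -19)
m = -1/254 ≈ -0.0039370
P(L) = 1/(-19 + L)
1/(P(m) - 48*1774) = 1/(1/(-19 - 1/254) - 48*1774) = 1/(1/(-4827/254) - 85152) = 1/(-254/4827 - 85152) = 1/(-411028958/4827) = -4827/411028958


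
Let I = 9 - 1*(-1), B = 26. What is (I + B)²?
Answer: 1296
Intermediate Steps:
I = 10 (I = 9 + 1 = 10)
(I + B)² = (10 + 26)² = 36² = 1296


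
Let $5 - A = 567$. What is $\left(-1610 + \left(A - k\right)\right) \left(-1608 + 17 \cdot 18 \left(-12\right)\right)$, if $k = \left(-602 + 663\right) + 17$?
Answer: $11880000$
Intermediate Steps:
$A = -562$ ($A = 5 - 567 = -562$)
$k = 78$ ($k = 61 + 17 = 78$)
$\left(-1610 + \left(A - k\right)\right) \left(-1608 + 17 \cdot 18 \left(-12\right)\right) = \left(-1610 - 640\right) \left(-1608 + 17 \cdot 18 \left(-12\right)\right) = \left(-1610 - 640\right) \left(-1608 + 306 \left(-12\right)\right) = \left(-1610 - 640\right) \left(-1608 - 3672\right) = \left(-2250\right) \left(-5280\right) = 11880000$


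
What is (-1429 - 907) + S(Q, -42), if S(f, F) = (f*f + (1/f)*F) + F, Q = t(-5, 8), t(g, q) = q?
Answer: -9277/4 ≈ -2319.3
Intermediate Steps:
Q = 8
S(f, F) = F + f² + F/f (S(f, F) = (f² + F/f) + F = F + f² + F/f)
(-1429 - 907) + S(Q, -42) = (-1429 - 907) + (-42 + 8² - 42/8) = -2336 + (-42 + 64 - 42*⅛) = -2336 + (-42 + 64 - 21/4) = -2336 + 67/4 = -9277/4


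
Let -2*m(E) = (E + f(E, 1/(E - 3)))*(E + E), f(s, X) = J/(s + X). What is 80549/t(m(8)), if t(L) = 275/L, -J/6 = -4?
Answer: -288687616/11275 ≈ -25604.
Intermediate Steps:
J = 24 (J = -6*(-4) = 24)
f(s, X) = 24/(X + s) (f(s, X) = 24/(s + X) = 24/(X + s))
m(E) = -E*(E + 24/(E + 1/(-3 + E))) (m(E) = -(E + 24/(1/(E - 3) + E))*(E + E)/2 = -(E + 24/(1/(-3 + E) + E))*2*E/2 = -(E + 24/(E + 1/(-3 + E)))*2*E/2 = -E*(E + 24/(E + 1/(-3 + E))))
80549/t(m(8)) = 80549/((275/((-1*8*(8 + 24/(8 + 1/(-3 + 8))))))) = 80549/((275/((-1*8*(8 + 24/(8 + 1/5)))))) = 80549/((275/((-1*8*(8 + 24/(41/5)))))) = 80549/((275/((-1*8*(8 + 24*(5/41)))))) = 80549/((275/((-1*8*(8 + 120/41))))) = 80549/((275/((-1*8*448/41)))) = 80549/((275/(-3584/41))) = 80549/((275*(-41/3584))) = 80549/(-11275/3584) = 80549*(-3584/11275) = -288687616/11275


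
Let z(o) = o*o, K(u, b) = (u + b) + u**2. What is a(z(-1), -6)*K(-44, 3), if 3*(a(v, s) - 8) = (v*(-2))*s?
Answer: 22740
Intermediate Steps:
K(u, b) = b + u + u**2 (K(u, b) = (b + u) + u**2 = b + u + u**2)
z(o) = o**2
a(v, s) = 8 - 2*s*v/3 (a(v, s) = 8 + ((v*(-2))*s)/3 = 8 + ((-2*v)*s)/3 = 8 + (-2*s*v)/3 = 8 - 2*s*v/3)
a(z(-1), -6)*K(-44, 3) = (8 - 2/3*(-6)*(-1)**2)*(3 - 44 + (-44)**2) = (8 - 2/3*(-6)*1)*(3 - 44 + 1936) = (8 + 4)*1895 = 12*1895 = 22740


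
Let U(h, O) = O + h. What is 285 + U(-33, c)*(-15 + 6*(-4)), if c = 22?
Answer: 714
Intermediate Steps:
285 + U(-33, c)*(-15 + 6*(-4)) = 285 + (22 - 33)*(-15 + 6*(-4)) = 285 - 11*(-15 - 24) = 285 - 11*(-39) = 285 + 429 = 714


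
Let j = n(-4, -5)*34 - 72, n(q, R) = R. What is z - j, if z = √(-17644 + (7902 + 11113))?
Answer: 242 + √1371 ≈ 279.03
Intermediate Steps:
z = √1371 (z = √(-17644 + 19015) = √1371 ≈ 37.027)
j = -242 (j = -5*34 - 72 = -170 - 72 = -242)
z - j = √1371 - 1*(-242) = √1371 + 242 = 242 + √1371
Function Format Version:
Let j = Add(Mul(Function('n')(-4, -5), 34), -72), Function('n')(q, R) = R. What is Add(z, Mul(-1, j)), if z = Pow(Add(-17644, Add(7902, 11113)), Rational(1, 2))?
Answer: Add(242, Pow(1371, Rational(1, 2))) ≈ 279.03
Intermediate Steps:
z = Pow(1371, Rational(1, 2)) (z = Pow(Add(-17644, 19015), Rational(1, 2)) = Pow(1371, Rational(1, 2)) ≈ 37.027)
j = -242 (j = Add(Mul(-5, 34), -72) = Add(-170, -72) = -242)
Add(z, Mul(-1, j)) = Add(Pow(1371, Rational(1, 2)), Mul(-1, -242)) = Add(Pow(1371, Rational(1, 2)), 242) = Add(242, Pow(1371, Rational(1, 2)))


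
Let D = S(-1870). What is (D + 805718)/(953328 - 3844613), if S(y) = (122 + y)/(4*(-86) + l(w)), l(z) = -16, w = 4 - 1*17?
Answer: -72515057/260215650 ≈ -0.27867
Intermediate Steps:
w = -13 (w = 4 - 17 = -13)
S(y) = -61/180 - y/360 (S(y) = (122 + y)/(4*(-86) - 16) = (122 + y)/(-344 - 16) = (122 + y)/(-360) = (122 + y)*(-1/360) = -61/180 - y/360)
D = 437/90 (D = -61/180 - 1/360*(-1870) = -61/180 + 187/36 = 437/90 ≈ 4.8556)
(D + 805718)/(953328 - 3844613) = (437/90 + 805718)/(953328 - 3844613) = (72515057/90)/(-2891285) = (72515057/90)*(-1/2891285) = -72515057/260215650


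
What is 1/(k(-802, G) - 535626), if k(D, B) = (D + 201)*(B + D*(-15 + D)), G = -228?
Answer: -1/394194232 ≈ -2.5368e-9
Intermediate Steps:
k(D, B) = (201 + D)*(B + D*(-15 + D))
1/(k(-802, G) - 535626) = 1/(((-802)³ - 3015*(-802) + 186*(-802)² + 201*(-228) - 228*(-802)) - 535626) = 1/((-515849608 + 2418030 + 186*643204 - 45828 + 182856) - 535626) = 1/((-515849608 + 2418030 + 119635944 - 45828 + 182856) - 535626) = 1/(-393658606 - 535626) = 1/(-394194232) = -1/394194232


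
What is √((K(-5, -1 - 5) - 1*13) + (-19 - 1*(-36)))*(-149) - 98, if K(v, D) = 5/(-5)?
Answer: -98 - 149*√3 ≈ -356.08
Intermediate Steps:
K(v, D) = -1 (K(v, D) = 5*(-⅕) = -1)
√((K(-5, -1 - 5) - 1*13) + (-19 - 1*(-36)))*(-149) - 98 = √((-1 - 1*13) + (-19 - 1*(-36)))*(-149) - 98 = √((-1 - 13) + (-19 + 36))*(-149) - 98 = √(-14 + 17)*(-149) - 98 = √3*(-149) - 98 = -149*√3 - 98 = -98 - 149*√3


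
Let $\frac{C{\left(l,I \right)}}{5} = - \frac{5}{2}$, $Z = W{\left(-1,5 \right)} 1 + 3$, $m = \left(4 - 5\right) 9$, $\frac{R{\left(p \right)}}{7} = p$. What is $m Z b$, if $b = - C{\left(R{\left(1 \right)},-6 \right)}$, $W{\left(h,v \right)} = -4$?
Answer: $\frac{225}{2} \approx 112.5$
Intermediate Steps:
$R{\left(p \right)} = 7 p$
$m = -9$ ($m = \left(-1\right) 9 = -9$)
$Z = -1$ ($Z = \left(-4\right) 1 + 3 = -4 + 3 = -1$)
$C{\left(l,I \right)} = - \frac{25}{2}$ ($C{\left(l,I \right)} = 5 \left(- \frac{5}{2}\right) = - \frac{25}{2}$)
$b = \frac{25}{2}$ ($b = \left(-1\right) \left(- \frac{25}{2}\right) = \frac{25}{2} \approx 12.5$)
$m Z b = \left(-9\right) \left(-1\right) \frac{25}{2} = 9 \cdot \frac{25}{2} = \frac{225}{2}$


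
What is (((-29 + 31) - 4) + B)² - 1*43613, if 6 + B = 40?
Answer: -42589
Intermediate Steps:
B = 34 (B = -6 + 40 = 34)
(((-29 + 31) - 4) + B)² - 1*43613 = (((-29 + 31) - 4) + 34)² - 1*43613 = ((2 - 4) + 34)² - 43613 = (-2 + 34)² - 43613 = 32² - 43613 = 1024 - 43613 = -42589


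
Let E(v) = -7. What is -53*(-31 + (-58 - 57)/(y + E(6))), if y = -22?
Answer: 41552/29 ≈ 1432.8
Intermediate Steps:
-53*(-31 + (-58 - 57)/(y + E(6))) = -53*(-31 + (-58 - 57)/(-22 - 7)) = -53*(-31 - 115/(-29)) = -53*(-31 - 115*(-1/29)) = -53*(-31 + 115/29) = -53*(-784/29) = 41552/29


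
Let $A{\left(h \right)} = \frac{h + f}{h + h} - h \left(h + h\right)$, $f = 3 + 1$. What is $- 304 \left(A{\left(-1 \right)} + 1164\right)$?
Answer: $-352792$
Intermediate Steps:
$f = 4$
$A{\left(h \right)} = - 2 h^{2} + \frac{4 + h}{2 h}$ ($A{\left(h \right)} = \frac{h + 4}{h + h} - h \left(h + h\right) = \frac{4 + h}{2 h} - h 2 h = \left(4 + h\right) \frac{1}{2 h} - 2 h^{2} = \frac{4 + h}{2 h} - 2 h^{2} = - 2 h^{2} + \frac{4 + h}{2 h}$)
$- 304 \left(A{\left(-1 \right)} + 1164\right) = - 304 \left(\frac{4 - 1 - 4 \left(-1\right)^{3}}{2 \left(-1\right)} + 1164\right) = - 304 \left(\frac{1}{2} \left(-1\right) \left(4 - 1 - -4\right) + 1164\right) = - 304 \left(\frac{1}{2} \left(-1\right) \left(4 - 1 + 4\right) + 1164\right) = - 304 \left(\frac{1}{2} \left(-1\right) 7 + 1164\right) = - 304 \left(- \frac{7}{2} + 1164\right) = \left(-304\right) \frac{2321}{2} = -352792$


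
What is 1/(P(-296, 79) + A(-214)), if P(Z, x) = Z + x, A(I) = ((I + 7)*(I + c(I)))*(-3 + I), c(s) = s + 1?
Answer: -1/19180630 ≈ -5.2136e-8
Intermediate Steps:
c(s) = 1 + s
A(I) = (1 + 2*I)*(-3 + I)*(7 + I) (A(I) = ((I + 7)*(I + (1 + I)))*(-3 + I) = ((7 + I)*(1 + 2*I))*(-3 + I) = ((1 + 2*I)*(7 + I))*(-3 + I) = (1 + 2*I)*(-3 + I)*(7 + I))
1/(P(-296, 79) + A(-214)) = 1/((-296 + 79) + (-21 - 38*(-214) + 2*(-214)³ + 9*(-214)²)) = 1/(-217 + (-21 + 8132 + 2*(-9800344) + 9*45796)) = 1/(-217 + (-21 + 8132 - 19600688 + 412164)) = 1/(-217 - 19180413) = 1/(-19180630) = -1/19180630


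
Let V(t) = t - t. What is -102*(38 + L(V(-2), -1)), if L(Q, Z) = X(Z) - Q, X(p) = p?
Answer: -3774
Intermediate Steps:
V(t) = 0
L(Q, Z) = Z - Q
-102*(38 + L(V(-2), -1)) = -102*(38 + (-1 - 1*0)) = -102*(38 + (-1 + 0)) = -102*(38 - 1) = -102*37 = -3774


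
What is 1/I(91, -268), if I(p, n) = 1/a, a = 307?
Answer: 307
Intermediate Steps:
I(p, n) = 1/307
1/I(91, -268) = 1/(1/307) = 307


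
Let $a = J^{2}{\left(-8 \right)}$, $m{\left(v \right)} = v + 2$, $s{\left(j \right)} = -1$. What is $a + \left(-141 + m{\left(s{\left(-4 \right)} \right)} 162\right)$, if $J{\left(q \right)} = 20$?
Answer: $421$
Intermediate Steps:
$m{\left(v \right)} = 2 + v$
$a = 400$ ($a = 20^{2} = 400$)
$a + \left(-141 + m{\left(s{\left(-4 \right)} \right)} 162\right) = 400 - \left(141 - \left(2 - 1\right) 162\right) = 400 + \left(-141 + 1 \cdot 162\right) = 400 + \left(-141 + 162\right) = 400 + 21 = 421$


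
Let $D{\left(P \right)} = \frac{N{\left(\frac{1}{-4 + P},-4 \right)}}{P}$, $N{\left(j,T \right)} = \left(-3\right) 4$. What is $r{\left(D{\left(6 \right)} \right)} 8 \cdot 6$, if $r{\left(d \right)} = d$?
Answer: $-96$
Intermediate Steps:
$N{\left(j,T \right)} = -12$
$D{\left(P \right)} = - \frac{12}{P}$
$r{\left(D{\left(6 \right)} \right)} 8 \cdot 6 = - \frac{12}{6} \cdot 8 \cdot 6 = \left(-12\right) \frac{1}{6} \cdot 8 \cdot 6 = \left(-2\right) 8 \cdot 6 = \left(-16\right) 6 = -96$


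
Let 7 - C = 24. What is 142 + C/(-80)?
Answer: 11377/80 ≈ 142.21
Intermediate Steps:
C = -17 (C = 7 - 1*24 = 7 - 24 = -17)
142 + C/(-80) = 142 - 17/(-80) = 142 - 17*(-1/80) = 142 + 17/80 = 11377/80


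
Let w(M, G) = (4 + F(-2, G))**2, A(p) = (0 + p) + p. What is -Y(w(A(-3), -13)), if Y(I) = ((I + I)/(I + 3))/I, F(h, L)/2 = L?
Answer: -2/487 ≈ -0.0041068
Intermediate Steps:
F(h, L) = 2*L
A(p) = 2*p (A(p) = p + p = 2*p)
w(M, G) = (4 + 2*G)**2
Y(I) = 2/(3 + I) (Y(I) = ((2*I)/(3 + I))/I = (2*I/(3 + I))/I = 2/(3 + I))
-Y(w(A(-3), -13)) = -2/(3 + 4*(2 - 13)**2) = -2/(3 + 4*(-11)**2) = -2/(3 + 4*121) = -2/(3 + 484) = -2/487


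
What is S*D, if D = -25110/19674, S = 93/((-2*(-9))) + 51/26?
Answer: -129270/14209 ≈ -9.0977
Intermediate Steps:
S = 278/39 (S = 93/18 + 51*(1/26) = 93*(1/18) + 51/26 = 31/6 + 51/26 = 278/39 ≈ 7.1282)
D = -1395/1093 (D = -25110*1/19674 = -1395/1093 ≈ -1.2763)
S*D = (278/39)*(-1395/1093) = -129270/14209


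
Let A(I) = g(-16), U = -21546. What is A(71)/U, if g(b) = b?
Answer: 8/10773 ≈ 0.00074260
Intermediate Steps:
A(I) = -16
A(71)/U = -16/(-21546) = -16*(-1/21546) = 8/10773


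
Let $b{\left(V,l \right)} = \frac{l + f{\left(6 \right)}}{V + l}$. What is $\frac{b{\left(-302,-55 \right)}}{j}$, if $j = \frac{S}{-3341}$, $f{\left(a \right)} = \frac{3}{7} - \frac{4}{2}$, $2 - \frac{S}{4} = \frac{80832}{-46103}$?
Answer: $- \frac{5082994059}{144140654} \approx -35.264$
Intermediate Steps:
$S = \frac{692152}{46103}$ ($S = 8 - 4 \frac{80832}{-46103} = 8 - 4 \cdot 80832 \left(- \frac{1}{46103}\right) = 8 - - \frac{323328}{46103} = 8 + \frac{323328}{46103} = \frac{692152}{46103} \approx 15.013$)
$f{\left(a \right)} = - \frac{11}{7}$ ($f{\left(a \right)} = 3 \cdot \frac{1}{7} - 2 = \frac{3}{7} - 2 = - \frac{11}{7}$)
$b{\left(V,l \right)} = \frac{- \frac{11}{7} + l}{V + l}$ ($b{\left(V,l \right)} = \frac{l - \frac{11}{7}}{V + l} = \frac{- \frac{11}{7} + l}{V + l}$)
$j = - \frac{692152}{154030123}$ ($j = \frac{692152}{46103 \left(-3341\right)} = \frac{692152}{46103} \left(- \frac{1}{3341}\right) = - \frac{692152}{154030123} \approx -0.0044936$)
$\frac{b{\left(-302,-55 \right)}}{j} = \frac{\frac{1}{-302 - 55} \left(- \frac{11}{7} - 55\right)}{- \frac{692152}{154030123}} = \frac{1}{-357} \left(- \frac{396}{7}\right) \left(- \frac{154030123}{692152}\right) = \left(- \frac{1}{357}\right) \left(- \frac{396}{7}\right) \left(- \frac{154030123}{692152}\right) = \frac{132}{833} \left(- \frac{154030123}{692152}\right) = - \frac{5082994059}{144140654}$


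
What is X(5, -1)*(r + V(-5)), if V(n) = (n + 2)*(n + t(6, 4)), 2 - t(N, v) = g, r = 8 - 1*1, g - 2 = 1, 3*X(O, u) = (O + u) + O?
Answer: 75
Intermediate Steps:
X(O, u) = u/3 + 2*O/3 (X(O, u) = ((O + u) + O)/3 = (u + 2*O)/3 = u/3 + 2*O/3)
g = 3 (g = 2 + 1 = 3)
r = 7 (r = 8 - 1 = 7)
t(N, v) = -1 (t(N, v) = 2 - 1*3 = 2 - 3 = -1)
V(n) = (-1 + n)*(2 + n) (V(n) = (n + 2)*(n - 1) = (2 + n)*(-1 + n) = (-1 + n)*(2 + n))
X(5, -1)*(r + V(-5)) = ((1/3)*(-1) + (2/3)*5)*(7 + (-2 - 5 + (-5)**2)) = (-1/3 + 10/3)*(7 + (-2 - 5 + 25)) = 3*(7 + 18) = 3*25 = 75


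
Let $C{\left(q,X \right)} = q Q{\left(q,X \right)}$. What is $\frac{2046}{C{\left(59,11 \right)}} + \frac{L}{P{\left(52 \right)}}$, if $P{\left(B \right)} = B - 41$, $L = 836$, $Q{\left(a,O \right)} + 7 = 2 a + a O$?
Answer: $\frac{1704943}{22420} \approx 76.046$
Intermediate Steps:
$Q{\left(a,O \right)} = -7 + 2 a + O a$ ($Q{\left(a,O \right)} = -7 + \left(2 a + a O\right) = -7 + \left(2 a + O a\right) = -7 + 2 a + O a$)
$C{\left(q,X \right)} = q \left(-7 + 2 q + X q\right)$
$P{\left(B \right)} = -41 + B$
$\frac{2046}{C{\left(59,11 \right)}} + \frac{L}{P{\left(52 \right)}} = \frac{2046}{59 \left(-7 + 2 \cdot 59 + 11 \cdot 59\right)} + \frac{836}{-41 + 52} = \frac{2046}{59 \left(-7 + 118 + 649\right)} + \frac{836}{11} = \frac{2046}{59 \cdot 760} + 836 \cdot \frac{1}{11} = \frac{2046}{44840} + 76 = 2046 \cdot \frac{1}{44840} + 76 = \frac{1023}{22420} + 76 = \frac{1704943}{22420}$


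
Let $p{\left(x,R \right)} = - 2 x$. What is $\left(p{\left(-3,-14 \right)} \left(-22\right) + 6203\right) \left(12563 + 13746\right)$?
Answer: $159721939$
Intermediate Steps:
$\left(p{\left(-3,-14 \right)} \left(-22\right) + 6203\right) \left(12563 + 13746\right) = \left(\left(-2\right) \left(-3\right) \left(-22\right) + 6203\right) \left(12563 + 13746\right) = \left(6 \left(-22\right) + 6203\right) 26309 = \left(-132 + 6203\right) 26309 = 6071 \cdot 26309 = 159721939$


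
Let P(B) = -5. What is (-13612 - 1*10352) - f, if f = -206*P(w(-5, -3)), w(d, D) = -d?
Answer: -24994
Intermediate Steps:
f = 1030 (f = -206*(-5) = 1030)
(-13612 - 1*10352) - f = (-13612 - 1*10352) - 1*1030 = (-13612 - 10352) - 1030 = -23964 - 1030 = -24994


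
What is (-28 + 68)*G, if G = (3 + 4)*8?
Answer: 2240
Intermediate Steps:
G = 56 (G = 7*8 = 56)
(-28 + 68)*G = (-28 + 68)*56 = 40*56 = 2240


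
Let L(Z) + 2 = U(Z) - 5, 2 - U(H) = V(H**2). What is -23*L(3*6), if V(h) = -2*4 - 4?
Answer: -161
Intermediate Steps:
V(h) = -12 (V(h) = -8 - 4 = -12)
U(H) = 14 (U(H) = 2 - 1*(-12) = 2 + 12 = 14)
L(Z) = 7 (L(Z) = -2 + (14 - 5) = -2 + 9 = 7)
-23*L(3*6) = -23*7 = -161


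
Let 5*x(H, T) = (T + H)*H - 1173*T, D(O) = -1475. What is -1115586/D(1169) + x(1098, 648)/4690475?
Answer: 1046593911906/1383690125 ≈ 756.38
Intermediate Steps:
x(H, T) = -1173*T/5 + H*(H + T)/5 (x(H, T) = ((T + H)*H - 1173*T)/5 = ((H + T)*H - 1173*T)/5 = (H*(H + T) - 1173*T)/5 = (-1173*T + H*(H + T))/5 = -1173*T/5 + H*(H + T)/5)
-1115586/D(1169) + x(1098, 648)/4690475 = -1115586/(-1475) + (-1173/5*648 + (1/5)*1098**2 + (1/5)*1098*648)/4690475 = -1115586*(-1/1475) + (-760104/5 + (1/5)*1205604 + 711504/5)*(1/4690475) = 1115586/1475 + (-760104/5 + 1205604/5 + 711504/5)*(1/4690475) = 1115586/1475 + (1157004/5)*(1/4690475) = 1115586/1475 + 1157004/23452375 = 1046593911906/1383690125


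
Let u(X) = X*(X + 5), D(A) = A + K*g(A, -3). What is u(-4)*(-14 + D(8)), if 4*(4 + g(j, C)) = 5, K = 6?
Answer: 90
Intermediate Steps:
g(j, C) = -11/4 (g(j, C) = -4 + (¼)*5 = -4 + 5/4 = -11/4)
D(A) = -33/2 + A (D(A) = A + 6*(-11/4) = A - 33/2 = -33/2 + A)
u(X) = X*(5 + X)
u(-4)*(-14 + D(8)) = (-4*(5 - 4))*(-14 + (-33/2 + 8)) = (-4*1)*(-14 - 17/2) = -4*(-45/2) = 90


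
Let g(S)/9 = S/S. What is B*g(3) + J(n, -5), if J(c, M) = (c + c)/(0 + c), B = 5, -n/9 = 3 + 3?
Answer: 47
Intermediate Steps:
n = -54 (n = -9*(3 + 3) = -9*6 = -54)
J(c, M) = 2 (J(c, M) = (2*c)/c = 2)
g(S) = 9 (g(S) = 9*(S/S) = 9*1 = 9)
B*g(3) + J(n, -5) = 5*9 + 2 = 45 + 2 = 47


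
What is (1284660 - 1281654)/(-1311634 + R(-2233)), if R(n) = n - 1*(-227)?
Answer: -167/72980 ≈ -0.0022883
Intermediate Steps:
R(n) = 227 + n (R(n) = n + 227 = 227 + n)
(1284660 - 1281654)/(-1311634 + R(-2233)) = (1284660 - 1281654)/(-1311634 + (227 - 2233)) = 3006/(-1311634 - 2006) = 3006/(-1313640) = 3006*(-1/1313640) = -167/72980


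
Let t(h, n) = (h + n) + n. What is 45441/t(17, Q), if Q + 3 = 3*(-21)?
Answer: -45441/115 ≈ -395.14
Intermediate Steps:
Q = -66 (Q = -3 + 3*(-21) = -3 - 63 = -66)
t(h, n) = h + 2*n
45441/t(17, Q) = 45441/(17 + 2*(-66)) = 45441/(17 - 132) = 45441/(-115) = 45441*(-1/115) = -45441/115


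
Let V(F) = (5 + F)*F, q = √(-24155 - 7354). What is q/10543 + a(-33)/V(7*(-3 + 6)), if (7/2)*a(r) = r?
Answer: -11/637 + 9*I*√389/10543 ≈ -0.017268 + 0.016837*I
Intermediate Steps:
a(r) = 2*r/7
q = 9*I*√389 (q = √(-31509) = 9*I*√389 ≈ 177.51*I)
V(F) = F*(5 + F)
q/10543 + a(-33)/V(7*(-3 + 6)) = (9*I*√389)/10543 + ((2/7)*(-33))/(((7*(-3 + 6))*(5 + 7*(-3 + 6)))) = (9*I*√389)*(1/10543) - 66*1/(21*(5 + 7*3))/7 = 9*I*√389/10543 - 66*1/(21*(5 + 21))/7 = 9*I*√389/10543 - 66/(7*(21*26)) = 9*I*√389/10543 - 66/7/546 = 9*I*√389/10543 - 66/7*1/546 = 9*I*√389/10543 - 11/637 = -11/637 + 9*I*√389/10543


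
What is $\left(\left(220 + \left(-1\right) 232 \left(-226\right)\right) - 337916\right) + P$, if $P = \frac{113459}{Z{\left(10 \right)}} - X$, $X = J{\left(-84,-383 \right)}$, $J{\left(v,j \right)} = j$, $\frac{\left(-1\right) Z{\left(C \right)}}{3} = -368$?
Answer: $- \frac{13669355}{48} \approx -2.8478 \cdot 10^{5}$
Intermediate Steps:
$Z{\left(C \right)} = 1104$ ($Z{\left(C \right)} = \left(-3\right) \left(-368\right) = 1104$)
$X = -383$
$P = \frac{23317}{48}$ ($P = \frac{113459}{1104} - -383 = 113459 \cdot \frac{1}{1104} + 383 = \frac{4933}{48} + 383 = \frac{23317}{48} \approx 485.77$)
$\left(\left(220 + \left(-1\right) 232 \left(-226\right)\right) - 337916\right) + P = \left(\left(220 + \left(-1\right) 232 \left(-226\right)\right) - 337916\right) + \frac{23317}{48} = \left(\left(220 - -52432\right) - 337916\right) + \frac{23317}{48} = \left(\left(220 + 52432\right) - 337916\right) + \frac{23317}{48} = \left(52652 - 337916\right) + \frac{23317}{48} = -285264 + \frac{23317}{48} = - \frac{13669355}{48}$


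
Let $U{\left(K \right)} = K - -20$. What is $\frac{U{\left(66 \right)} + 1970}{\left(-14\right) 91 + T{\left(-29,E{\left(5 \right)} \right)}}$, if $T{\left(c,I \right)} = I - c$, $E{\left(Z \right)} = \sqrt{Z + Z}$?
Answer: $- \frac{511944}{310003} - \frac{2056 \sqrt{10}}{1550015} \approx -1.6556$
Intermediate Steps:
$E{\left(Z \right)} = \sqrt{2} \sqrt{Z}$ ($E{\left(Z \right)} = \sqrt{2 Z} = \sqrt{2} \sqrt{Z}$)
$U{\left(K \right)} = 20 + K$ ($U{\left(K \right)} = K + 20 = 20 + K$)
$\frac{U{\left(66 \right)} + 1970}{\left(-14\right) 91 + T{\left(-29,E{\left(5 \right)} \right)}} = \frac{\left(20 + 66\right) + 1970}{\left(-14\right) 91 + \left(\sqrt{2} \sqrt{5} - -29\right)} = \frac{86 + 1970}{-1274 + \left(\sqrt{10} + 29\right)} = \frac{2056}{-1274 + \left(29 + \sqrt{10}\right)} = \frac{2056}{-1245 + \sqrt{10}}$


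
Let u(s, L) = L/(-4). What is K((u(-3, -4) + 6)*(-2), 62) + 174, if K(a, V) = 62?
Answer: 236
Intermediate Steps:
u(s, L) = -L/4 (u(s, L) = L*(-¼) = -L/4)
K((u(-3, -4) + 6)*(-2), 62) + 174 = 62 + 174 = 236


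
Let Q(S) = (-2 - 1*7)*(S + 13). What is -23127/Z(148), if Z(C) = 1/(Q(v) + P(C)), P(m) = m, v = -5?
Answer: -1757652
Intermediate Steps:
Q(S) = -117 - 9*S (Q(S) = (-2 - 7)*(13 + S) = -9*(13 + S) = -117 - 9*S)
Z(C) = 1/(-72 + C) (Z(C) = 1/((-117 - 9*(-5)) + C) = 1/((-117 + 45) + C) = 1/(-72 + C))
-23127/Z(148) = -23127/(1/(-72 + 148)) = -23127/(1/76) = -23127/1/76 = -23127*76 = -1757652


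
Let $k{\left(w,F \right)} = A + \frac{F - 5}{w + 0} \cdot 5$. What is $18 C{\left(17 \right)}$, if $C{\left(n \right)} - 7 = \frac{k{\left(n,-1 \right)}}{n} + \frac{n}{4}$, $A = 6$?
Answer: $\frac{119637}{578} \approx 206.98$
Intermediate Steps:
$k{\left(w,F \right)} = 6 + \frac{5 \left(-5 + F\right)}{w}$ ($k{\left(w,F \right)} = 6 + \frac{F - 5}{w + 0} \cdot 5 = 6 + \frac{-5 + F}{w} 5 = 6 + \frac{5 \left(-5 + F\right)}{w}$)
$C{\left(n \right)} = 7 + \frac{n}{4} + \frac{-30 + 6 n}{n^{2}}$ ($C{\left(n \right)} = 7 + \left(\frac{\frac{1}{n} \left(-25 + 5 \left(-1\right) + 6 n\right)}{n} + \frac{n}{4}\right) = 7 + \left(\frac{\frac{1}{n} \left(-25 - 5 + 6 n\right)}{n} + n \frac{1}{4}\right) = 7 + \left(\frac{\frac{1}{n} \left(-30 + 6 n\right)}{n} + \frac{n}{4}\right) = 7 + \left(\frac{-30 + 6 n}{n^{2}} + \frac{n}{4}\right) = 7 + \left(\frac{n}{4} + \frac{-30 + 6 n}{n^{2}}\right) = 7 + \frac{n}{4} + \frac{-30 + 6 n}{n^{2}}$)
$18 C{\left(17 \right)} = 18 \left(7 - \frac{30}{289} + \frac{6}{17} + \frac{1}{4} \cdot 17\right) = 18 \left(7 - \frac{30}{289} + 6 \cdot \frac{1}{17} + \frac{17}{4}\right) = 18 \left(7 - \frac{30}{289} + \frac{6}{17} + \frac{17}{4}\right) = 18 \cdot \frac{13293}{1156} = \frac{119637}{578}$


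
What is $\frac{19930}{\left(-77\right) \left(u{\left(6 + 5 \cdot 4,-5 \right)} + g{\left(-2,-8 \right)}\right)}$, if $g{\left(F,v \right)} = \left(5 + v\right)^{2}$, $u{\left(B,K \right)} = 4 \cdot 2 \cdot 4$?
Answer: $- \frac{19930}{3157} \approx -6.313$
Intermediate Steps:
$u{\left(B,K \right)} = 32$ ($u{\left(B,K \right)} = 8 \cdot 4 = 32$)
$\frac{19930}{\left(-77\right) \left(u{\left(6 + 5 \cdot 4,-5 \right)} + g{\left(-2,-8 \right)}\right)} = \frac{19930}{\left(-77\right) \left(32 + \left(5 - 8\right)^{2}\right)} = \frac{19930}{\left(-77\right) \left(32 + \left(-3\right)^{2}\right)} = \frac{19930}{\left(-77\right) \left(32 + 9\right)} = \frac{19930}{\left(-77\right) 41} = \frac{19930}{-3157} = 19930 \left(- \frac{1}{3157}\right) = - \frac{19930}{3157}$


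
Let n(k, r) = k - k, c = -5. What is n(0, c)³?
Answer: 0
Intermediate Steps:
n(k, r) = 0
n(0, c)³ = 0³ = 0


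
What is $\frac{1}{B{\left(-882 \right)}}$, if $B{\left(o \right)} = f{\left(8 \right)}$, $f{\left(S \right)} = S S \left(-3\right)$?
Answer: $- \frac{1}{192} \approx -0.0052083$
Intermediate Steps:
$f{\left(S \right)} = - 3 S^{2}$ ($f{\left(S \right)} = S^{2} \left(-3\right) = - 3 S^{2}$)
$B{\left(o \right)} = -192$ ($B{\left(o \right)} = - 3 \cdot 8^{2} = \left(-3\right) 64 = -192$)
$\frac{1}{B{\left(-882 \right)}} = \frac{1}{-192} = - \frac{1}{192}$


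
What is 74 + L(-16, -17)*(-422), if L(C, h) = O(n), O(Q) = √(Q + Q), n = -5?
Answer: 74 - 422*I*√10 ≈ 74.0 - 1334.5*I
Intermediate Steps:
O(Q) = √2*√Q (O(Q) = √(2*Q) = √2*√Q)
L(C, h) = I*√10 (L(C, h) = √2*√(-5) = √2*(I*√5) = I*√10)
74 + L(-16, -17)*(-422) = 74 + (I*√10)*(-422) = 74 - 422*I*√10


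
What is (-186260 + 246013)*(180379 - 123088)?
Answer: 3423309123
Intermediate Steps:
(-186260 + 246013)*(180379 - 123088) = 59753*57291 = 3423309123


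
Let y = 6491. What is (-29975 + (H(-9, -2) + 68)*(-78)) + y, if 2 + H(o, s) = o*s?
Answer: -30036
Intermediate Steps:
H(o, s) = -2 + o*s
(-29975 + (H(-9, -2) + 68)*(-78)) + y = (-29975 + ((-2 - 9*(-2)) + 68)*(-78)) + 6491 = (-29975 + ((-2 + 18) + 68)*(-78)) + 6491 = (-29975 + (16 + 68)*(-78)) + 6491 = (-29975 + 84*(-78)) + 6491 = (-29975 - 6552) + 6491 = -36527 + 6491 = -30036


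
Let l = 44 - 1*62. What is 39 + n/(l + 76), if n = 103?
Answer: 2365/58 ≈ 40.776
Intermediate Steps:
l = -18 (l = 44 - 62 = -18)
39 + n/(l + 76) = 39 + 103/(-18 + 76) = 39 + 103/58 = 2365/58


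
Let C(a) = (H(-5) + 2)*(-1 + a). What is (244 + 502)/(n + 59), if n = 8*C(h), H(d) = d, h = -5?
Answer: 746/203 ≈ 3.6749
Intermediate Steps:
C(a) = 3 - 3*a (C(a) = (-5 + 2)*(-1 + a) = -3*(-1 + a) = 3 - 3*a)
n = 144 (n = 8*(3 - 3*(-5)) = 8*(3 + 15) = 8*18 = 144)
(244 + 502)/(n + 59) = (244 + 502)/(144 + 59) = 746/203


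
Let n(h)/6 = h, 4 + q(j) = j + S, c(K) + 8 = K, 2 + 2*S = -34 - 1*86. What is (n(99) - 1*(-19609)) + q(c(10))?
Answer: 20140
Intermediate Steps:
S = -61 (S = -1 + (-34 - 1*86)/2 = -1 + (-34 - 86)/2 = -1 + (½)*(-120) = -1 - 60 = -61)
c(K) = -8 + K
q(j) = -65 + j (q(j) = -4 + (j - 61) = -4 + (-61 + j) = -65 + j)
n(h) = 6*h
(n(99) - 1*(-19609)) + q(c(10)) = (6*99 - 1*(-19609)) + (-65 + (-8 + 10)) = (594 + 19609) + (-65 + 2) = 20203 - 63 = 20140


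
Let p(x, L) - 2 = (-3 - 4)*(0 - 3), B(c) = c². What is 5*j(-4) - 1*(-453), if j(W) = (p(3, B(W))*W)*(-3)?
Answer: 1833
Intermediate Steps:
p(x, L) = 23 (p(x, L) = 2 + (-3 - 4)*(0 - 3) = 2 - 7*(-3) = 2 + 21 = 23)
j(W) = -69*W (j(W) = (23*W)*(-3) = -69*W)
5*j(-4) - 1*(-453) = 5*(-69*(-4)) - 1*(-453) = 5*276 + 453 = 1380 + 453 = 1833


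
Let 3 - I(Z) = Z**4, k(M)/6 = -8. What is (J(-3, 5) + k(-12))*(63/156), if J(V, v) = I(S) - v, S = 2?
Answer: -693/26 ≈ -26.654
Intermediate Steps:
k(M) = -48 (k(M) = 6*(-8) = -48)
I(Z) = 3 - Z**4
J(V, v) = -13 - v (J(V, v) = (3 - 1*2**4) - v = (3 - 1*16) - v = (3 - 16) - v = -13 - v)
(J(-3, 5) + k(-12))*(63/156) = ((-13 - 1*5) - 48)*(63/156) = ((-13 - 5) - 48)*(63*(1/156)) = (-18 - 48)*(21/52) = -66*21/52 = -693/26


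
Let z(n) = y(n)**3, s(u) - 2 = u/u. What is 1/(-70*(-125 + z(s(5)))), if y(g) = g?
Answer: 1/6860 ≈ 0.00014577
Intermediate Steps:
s(u) = 3 (s(u) = 2 + u/u = 2 + 1 = 3)
z(n) = n**3
1/(-70*(-125 + z(s(5)))) = 1/(-70*(-125 + 3**3)) = 1/(-70*(-125 + 27)) = 1/(-70*(-98)) = 1/6860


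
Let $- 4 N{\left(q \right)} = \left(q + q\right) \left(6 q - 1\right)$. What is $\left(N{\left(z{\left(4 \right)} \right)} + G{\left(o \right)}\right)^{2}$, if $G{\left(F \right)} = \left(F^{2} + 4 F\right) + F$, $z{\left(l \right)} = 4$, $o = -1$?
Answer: $2500$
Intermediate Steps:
$N{\left(q \right)} = - \frac{q \left(-1 + 6 q\right)}{2}$ ($N{\left(q \right)} = - \frac{\left(q + q\right) \left(6 q - 1\right)}{4} = - \frac{2 q \left(-1 + 6 q\right)}{4} = - \frac{q \left(-1 + 6 q\right)}{2}$)
$G{\left(F \right)} = F^{2} + 5 F$
$\left(N{\left(z{\left(4 \right)} \right)} + G{\left(o \right)}\right)^{2} = \left(\frac{1}{2} \cdot 4 \left(1 - 24\right) - \left(5 - 1\right)\right)^{2} = \left(\frac{1}{2} \cdot 4 \left(1 - 24\right) - 4\right)^{2} = \left(\frac{1}{2} \cdot 4 \left(-23\right) - 4\right)^{2} = \left(-46 - 4\right)^{2} = \left(-50\right)^{2} = 2500$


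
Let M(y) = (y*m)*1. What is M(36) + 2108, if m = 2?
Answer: 2180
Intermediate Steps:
M(y) = 2*y (M(y) = (y*2)*1 = (2*y)*1 = 2*y)
M(36) + 2108 = 2*36 + 2108 = 72 + 2108 = 2180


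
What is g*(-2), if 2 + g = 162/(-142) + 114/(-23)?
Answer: 26446/1633 ≈ 16.195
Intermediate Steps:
g = -13223/1633 (g = -2 + (162/(-142) + 114/(-23)) = -2 + (162*(-1/142) + 114*(-1/23)) = -2 + (-81/71 - 114/23) = -2 - 9957/1633 = -13223/1633 ≈ -8.0974)
g*(-2) = -13223/1633*(-2) = 26446/1633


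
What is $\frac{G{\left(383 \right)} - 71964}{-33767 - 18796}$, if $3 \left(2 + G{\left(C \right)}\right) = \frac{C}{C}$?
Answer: $\frac{215897}{157689} \approx 1.3691$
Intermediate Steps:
$G{\left(C \right)} = - \frac{5}{3}$ ($G{\left(C \right)} = -2 + \frac{C \frac{1}{C}}{3} = -2 + \frac{1}{3} \cdot 1 = -2 + \frac{1}{3} = - \frac{5}{3}$)
$\frac{G{\left(383 \right)} - 71964}{-33767 - 18796} = \frac{- \frac{5}{3} - 71964}{-33767 - 18796} = - \frac{215897}{3 \left(-52563\right)} = \left(- \frac{215897}{3}\right) \left(- \frac{1}{52563}\right) = \frac{215897}{157689}$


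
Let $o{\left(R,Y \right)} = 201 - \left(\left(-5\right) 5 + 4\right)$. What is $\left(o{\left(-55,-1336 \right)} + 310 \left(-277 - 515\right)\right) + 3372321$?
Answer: $3127023$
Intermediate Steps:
$o{\left(R,Y \right)} = 222$ ($o{\left(R,Y \right)} = 201 - \left(-25 + 4\right) = 201 - -21 = 201 + 21 = 222$)
$\left(o{\left(-55,-1336 \right)} + 310 \left(-277 - 515\right)\right) + 3372321 = \left(222 + 310 \left(-277 - 515\right)\right) + 3372321 = \left(222 + 310 \left(-792\right)\right) + 3372321 = \left(222 - 245520\right) + 3372321 = -245298 + 3372321 = 3127023$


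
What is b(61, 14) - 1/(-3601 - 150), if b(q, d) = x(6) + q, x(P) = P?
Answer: 251318/3751 ≈ 67.000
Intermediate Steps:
b(q, d) = 6 + q
b(61, 14) - 1/(-3601 - 150) = (6 + 61) - 1/(-3601 - 150) = 67 - 1/(-3751) = 67 - 1*(-1/3751) = 67 + 1/3751 = 251318/3751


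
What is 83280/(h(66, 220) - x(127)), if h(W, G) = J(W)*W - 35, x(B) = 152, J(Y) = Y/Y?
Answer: -83280/121 ≈ -688.26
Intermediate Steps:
J(Y) = 1
h(W, G) = -35 + W (h(W, G) = 1*W - 35 = W - 35 = -35 + W)
83280/(h(66, 220) - x(127)) = 83280/((-35 + 66) - 1*152) = 83280/(31 - 152) = 83280/(-121) = 83280*(-1/121) = -83280/121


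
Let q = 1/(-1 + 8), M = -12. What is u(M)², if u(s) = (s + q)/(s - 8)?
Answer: 6889/19600 ≈ 0.35148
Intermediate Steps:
q = ⅐ (q = 1/7 = ⅐ ≈ 0.14286)
u(s) = (⅐ + s)/(-8 + s) (u(s) = (s + ⅐)/(s - 8) = (⅐ + s)/(-8 + s))
u(M)² = ((⅐ - 12)/(-8 - 12))² = (-83/7/(-20))² = (-1/20*(-83/7))² = (83/140)² = 6889/19600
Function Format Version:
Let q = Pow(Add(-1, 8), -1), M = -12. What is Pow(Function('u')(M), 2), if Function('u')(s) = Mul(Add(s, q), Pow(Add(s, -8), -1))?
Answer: Rational(6889, 19600) ≈ 0.35148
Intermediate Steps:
q = Rational(1, 7) (q = Pow(7, -1) = Rational(1, 7) ≈ 0.14286)
Function('u')(s) = Mul(Pow(Add(-8, s), -1), Add(Rational(1, 7), s)) (Function('u')(s) = Mul(Add(s, Rational(1, 7)), Pow(Add(s, -8), -1)) = Mul(Add(Rational(1, 7), s), Pow(Add(-8, s), -1)) = Mul(Pow(Add(-8, s), -1), Add(Rational(1, 7), s)))
Pow(Function('u')(M), 2) = Pow(Mul(Pow(Add(-8, -12), -1), Add(Rational(1, 7), -12)), 2) = Pow(Mul(Pow(-20, -1), Rational(-83, 7)), 2) = Pow(Mul(Rational(-1, 20), Rational(-83, 7)), 2) = Pow(Rational(83, 140), 2) = Rational(6889, 19600)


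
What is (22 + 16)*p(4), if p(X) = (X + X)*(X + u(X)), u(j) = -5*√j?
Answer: -1824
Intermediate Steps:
p(X) = 2*X*(X - 5*√X) (p(X) = (X + X)*(X - 5*√X) = (2*X)*(X - 5*√X) = 2*X*(X - 5*√X))
(22 + 16)*p(4) = (22 + 16)*(-10*4^(3/2) + 2*4²) = 38*(-10*8 + 2*16) = 38*(-80 + 32) = 38*(-48) = -1824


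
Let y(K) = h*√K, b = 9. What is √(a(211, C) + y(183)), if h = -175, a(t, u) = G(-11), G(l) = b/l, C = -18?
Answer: √(-99 - 21175*√183)/11 ≈ 48.664*I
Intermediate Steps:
G(l) = 9/l
a(t, u) = -9/11 (a(t, u) = 9/(-11) = 9*(-1/11) = -9/11)
y(K) = -175*√K
√(a(211, C) + y(183)) = √(-9/11 - 175*√183)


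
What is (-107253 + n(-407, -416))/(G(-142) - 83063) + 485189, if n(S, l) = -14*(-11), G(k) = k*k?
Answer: 30518010010/62899 ≈ 4.8519e+5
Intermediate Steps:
G(k) = k²
n(S, l) = 154
(-107253 + n(-407, -416))/(G(-142) - 83063) + 485189 = (-107253 + 154)/((-142)² - 83063) + 485189 = -107099/(20164 - 83063) + 485189 = -107099/(-62899) + 485189 = -107099*(-1/62899) + 485189 = 107099/62899 + 485189 = 30518010010/62899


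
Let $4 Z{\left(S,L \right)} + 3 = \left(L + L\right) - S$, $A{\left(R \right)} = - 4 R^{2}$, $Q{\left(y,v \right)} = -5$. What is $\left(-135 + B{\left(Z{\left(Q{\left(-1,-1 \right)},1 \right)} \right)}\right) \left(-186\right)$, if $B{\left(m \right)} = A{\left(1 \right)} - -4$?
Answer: $25110$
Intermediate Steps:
$Z{\left(S,L \right)} = - \frac{3}{4} + \frac{L}{2} - \frac{S}{4}$ ($Z{\left(S,L \right)} = - \frac{3}{4} + \frac{\left(L + L\right) - S}{4} = - \frac{3}{4} + \frac{2 L - S}{4} = - \frac{3}{4} + \frac{- S + 2 L}{4} = - \frac{3}{4} + \left(\frac{L}{2} - \frac{S}{4}\right) = - \frac{3}{4} + \frac{L}{2} - \frac{S}{4}$)
$B{\left(m \right)} = 0$ ($B{\left(m \right)} = - 4 \cdot 1^{2} - -4 = \left(-4\right) 1 + 4 = -4 + 4 = 0$)
$\left(-135 + B{\left(Z{\left(Q{\left(-1,-1 \right)},1 \right)} \right)}\right) \left(-186\right) = \left(-135 + 0\right) \left(-186\right) = \left(-135\right) \left(-186\right) = 25110$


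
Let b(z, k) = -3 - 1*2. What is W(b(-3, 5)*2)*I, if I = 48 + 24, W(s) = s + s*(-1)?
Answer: 0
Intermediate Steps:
b(z, k) = -5 (b(z, k) = -3 - 2 = -5)
W(s) = 0 (W(s) = s - s = 0)
I = 72
W(b(-3, 5)*2)*I = 0*72 = 0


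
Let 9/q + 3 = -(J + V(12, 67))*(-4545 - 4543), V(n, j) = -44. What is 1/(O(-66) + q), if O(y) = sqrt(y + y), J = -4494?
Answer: -123724041/74837342904474023 - 3401697404748818*I*sqrt(33)/224512028713422069 ≈ -1.6532e-9 - 0.087039*I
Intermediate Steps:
O(y) = sqrt(2)*sqrt(y) (O(y) = sqrt(2*y) = sqrt(2)*sqrt(y))
q = -9/41241347 (q = 9/(-3 - (-4494 - 44)*(-4545 - 4543)) = 9/(-3 - (-4538)*(-9088)) = 9/(-3 - 1*41241344) = 9/(-3 - 41241344) = 9/(-41241347) = 9*(-1/41241347) = -9/41241347 ≈ -2.1823e-7)
1/(O(-66) + q) = 1/(sqrt(2)*sqrt(-66) - 9/41241347) = 1/(sqrt(2)*(I*sqrt(66)) - 9/41241347) = 1/(2*I*sqrt(33) - 9/41241347) = 1/(-9/41241347 + 2*I*sqrt(33))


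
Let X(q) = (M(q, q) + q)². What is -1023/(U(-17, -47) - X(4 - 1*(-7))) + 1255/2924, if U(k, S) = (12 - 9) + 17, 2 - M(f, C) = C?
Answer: -742793/11696 ≈ -63.508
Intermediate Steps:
M(f, C) = 2 - C
U(k, S) = 20 (U(k, S) = 3 + 17 = 20)
X(q) = 4 (X(q) = ((2 - q) + q)² = 2² = 4)
-1023/(U(-17, -47) - X(4 - 1*(-7))) + 1255/2924 = -1023/(20 - 1*4) + 1255/2924 = -1023/(20 - 4) + 1255*(1/2924) = -1023/16 + 1255/2924 = -742793/11696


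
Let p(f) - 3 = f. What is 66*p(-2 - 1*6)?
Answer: -330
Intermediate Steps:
p(f) = 3 + f
66*p(-2 - 1*6) = 66*(3 + (-2 - 1*6)) = 66*(3 + (-2 - 6)) = 66*(3 - 8) = 66*(-5) = -330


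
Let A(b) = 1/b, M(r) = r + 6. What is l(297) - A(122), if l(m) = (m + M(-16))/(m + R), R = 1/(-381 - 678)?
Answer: 9191326/9592921 ≈ 0.95814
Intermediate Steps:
M(r) = 6 + r
R = -1/1059 (R = 1/(-1059) = -1/1059 ≈ -0.00094429)
l(m) = (-10 + m)/(-1/1059 + m) (l(m) = (m + (6 - 16))/(m - 1/1059) = (m - 10)/(-1/1059 + m) = (-10 + m)/(-1/1059 + m))
l(297) - A(122) = 1059*(-10 + 297)/(-1 + 1059*297) - 1/122 = 1059*287/(-1 + 314523) - 1*1/122 = 1059*287/314522 - 1/122 = 1059*(1/314522)*287 - 1/122 = 303933/314522 - 1/122 = 9191326/9592921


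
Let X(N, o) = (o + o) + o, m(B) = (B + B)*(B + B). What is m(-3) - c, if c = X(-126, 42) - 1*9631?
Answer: 9541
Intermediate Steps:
m(B) = 4*B² (m(B) = (2*B)*(2*B) = 4*B²)
X(N, o) = 3*o (X(N, o) = 2*o + o = 3*o)
c = -9505 (c = 3*42 - 1*9631 = 126 - 9631 = -9505)
m(-3) - c = 4*(-3)² - 1*(-9505) = 4*9 + 9505 = 36 + 9505 = 9541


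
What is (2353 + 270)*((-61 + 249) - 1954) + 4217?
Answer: -4628001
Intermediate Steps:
(2353 + 270)*((-61 + 249) - 1954) + 4217 = 2623*(188 - 1954) + 4217 = 2623*(-1766) + 4217 = -4632218 + 4217 = -4628001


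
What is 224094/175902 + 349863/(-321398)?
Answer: 1746960331/9422425166 ≈ 0.18540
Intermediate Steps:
224094/175902 + 349863/(-321398) = 224094*(1/175902) + 349863*(-1/321398) = 37349/29317 - 349863/321398 = 1746960331/9422425166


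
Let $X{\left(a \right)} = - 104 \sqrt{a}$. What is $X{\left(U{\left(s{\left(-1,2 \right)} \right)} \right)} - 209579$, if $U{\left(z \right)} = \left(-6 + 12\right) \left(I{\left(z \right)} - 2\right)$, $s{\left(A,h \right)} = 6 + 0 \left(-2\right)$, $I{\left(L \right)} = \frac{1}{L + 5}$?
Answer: $-209579 - \frac{312 i \sqrt{154}}{11} \approx -2.0958 \cdot 10^{5} - 351.98 i$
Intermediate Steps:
$I{\left(L \right)} = \frac{1}{5 + L}$
$s{\left(A,h \right)} = 6$ ($s{\left(A,h \right)} = 6 + 0 = 6$)
$U{\left(z \right)} = -12 + \frac{6}{5 + z}$ ($U{\left(z \right)} = \left(-6 + 12\right) \left(\frac{1}{5 + z} - 2\right) = 6 \left(-2 + \frac{1}{5 + z}\right) = -12 + \frac{6}{5 + z}$)
$X{\left(U{\left(s{\left(-1,2 \right)} \right)} \right)} - 209579 = - 104 \sqrt{\frac{6 \left(-9 - 12\right)}{5 + 6}} - 209579 = - 104 \sqrt{\frac{6 \left(-9 - 12\right)}{11}} - 209579 = - 104 \sqrt{6 \cdot \frac{1}{11} \left(-21\right)} - 209579 = - 104 \sqrt{- \frac{126}{11}} - 209579 = - 104 \frac{3 i \sqrt{154}}{11} - 209579 = - \frac{312 i \sqrt{154}}{11} - 209579 = -209579 - \frac{312 i \sqrt{154}}{11}$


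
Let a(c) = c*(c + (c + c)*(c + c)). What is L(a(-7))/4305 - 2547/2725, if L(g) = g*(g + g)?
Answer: 90745983/111725 ≈ 812.23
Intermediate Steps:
a(c) = c*(c + 4*c²) (a(c) = c*(c + (2*c)*(2*c)) = c*(c + 4*c²))
L(g) = 2*g² (L(g) = g*(2*g) = 2*g²)
L(a(-7))/4305 - 2547/2725 = (2*((-7)²*(1 + 4*(-7)))²)/4305 - 2547/2725 = (2*(49*(1 - 28))²)*(1/4305) - 2547*1/2725 = (2*(49*(-27))²)*(1/4305) - 2547/2725 = (2*(-1323)²)*(1/4305) - 2547/2725 = (2*1750329)*(1/4305) - 2547/2725 = 3500658*(1/4305) - 2547/2725 = 166698/205 - 2547/2725 = 90745983/111725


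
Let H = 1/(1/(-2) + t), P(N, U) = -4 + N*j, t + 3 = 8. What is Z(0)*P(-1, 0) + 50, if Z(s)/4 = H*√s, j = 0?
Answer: 50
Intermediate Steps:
t = 5 (t = -3 + 8 = 5)
P(N, U) = -4 (P(N, U) = -4 + N*0 = -4 + 0 = -4)
H = 2/9 (H = 1/(1/(-2) + 5) = 1/(-½ + 5) = 1/(9/2) = 2/9 ≈ 0.22222)
Z(s) = 8*√s/9 (Z(s) = 4*(2*√s/9) = 8*√s/9)
Z(0)*P(-1, 0) + 50 = (8*√0/9)*(-4) + 50 = ((8/9)*0)*(-4) + 50 = 0*(-4) + 50 = 0 + 50 = 50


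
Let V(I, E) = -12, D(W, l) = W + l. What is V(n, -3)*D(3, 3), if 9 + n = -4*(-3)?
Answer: -72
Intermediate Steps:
n = 3 (n = -9 - 4*(-3) = -9 + 12 = 3)
V(n, -3)*D(3, 3) = -12*(3 + 3) = -12*6 = -72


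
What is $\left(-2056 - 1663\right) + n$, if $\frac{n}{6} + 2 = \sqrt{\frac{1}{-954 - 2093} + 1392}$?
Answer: $-3731 + \frac{6 \sqrt{12923615881}}{3047} \approx -3507.1$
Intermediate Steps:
$n = -12 + \frac{6 \sqrt{12923615881}}{3047}$ ($n = -12 + 6 \sqrt{\frac{1}{-954 - 2093} + 1392} = -12 + 6 \sqrt{\frac{1}{-3047} + 1392} = -12 + 6 \sqrt{- \frac{1}{3047} + 1392} = -12 + 6 \sqrt{\frac{4241423}{3047}} = -12 + 6 \frac{\sqrt{12923615881}}{3047} = -12 + \frac{6 \sqrt{12923615881}}{3047} \approx 211.86$)
$\left(-2056 - 1663\right) + n = \left(-2056 - 1663\right) - \left(12 - \frac{6 \sqrt{12923615881}}{3047}\right) = -3719 - \left(12 - \frac{6 \sqrt{12923615881}}{3047}\right) = -3731 + \frac{6 \sqrt{12923615881}}{3047}$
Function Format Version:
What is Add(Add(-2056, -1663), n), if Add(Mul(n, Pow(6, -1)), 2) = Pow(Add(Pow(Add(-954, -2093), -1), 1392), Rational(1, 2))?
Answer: Add(-3731, Mul(Rational(6, 3047), Pow(12923615881, Rational(1, 2)))) ≈ -3507.1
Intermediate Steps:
n = Add(-12, Mul(Rational(6, 3047), Pow(12923615881, Rational(1, 2)))) (n = Add(-12, Mul(6, Pow(Add(Pow(Add(-954, -2093), -1), 1392), Rational(1, 2)))) = Add(-12, Mul(6, Pow(Add(Pow(-3047, -1), 1392), Rational(1, 2)))) = Add(-12, Mul(6, Pow(Add(Rational(-1, 3047), 1392), Rational(1, 2)))) = Add(-12, Mul(6, Pow(Rational(4241423, 3047), Rational(1, 2)))) = Add(-12, Mul(6, Mul(Rational(1, 3047), Pow(12923615881, Rational(1, 2))))) = Add(-12, Mul(Rational(6, 3047), Pow(12923615881, Rational(1, 2)))) ≈ 211.86)
Add(Add(-2056, -1663), n) = Add(Add(-2056, -1663), Add(-12, Mul(Rational(6, 3047), Pow(12923615881, Rational(1, 2))))) = Add(-3719, Add(-12, Mul(Rational(6, 3047), Pow(12923615881, Rational(1, 2))))) = Add(-3731, Mul(Rational(6, 3047), Pow(12923615881, Rational(1, 2))))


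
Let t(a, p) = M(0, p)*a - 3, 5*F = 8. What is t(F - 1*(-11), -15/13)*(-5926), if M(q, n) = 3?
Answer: -1031124/5 ≈ -2.0622e+5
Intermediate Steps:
F = 8/5 (F = (⅕)*8 = 8/5 ≈ 1.6000)
t(a, p) = -3 + 3*a (t(a, p) = 3*a - 3 = -3 + 3*a)
t(F - 1*(-11), -15/13)*(-5926) = (-3 + 3*(8/5 - 1*(-11)))*(-5926) = (-3 + 3*(8/5 + 11))*(-5926) = (-3 + 3*(63/5))*(-5926) = (-3 + 189/5)*(-5926) = (174/5)*(-5926) = -1031124/5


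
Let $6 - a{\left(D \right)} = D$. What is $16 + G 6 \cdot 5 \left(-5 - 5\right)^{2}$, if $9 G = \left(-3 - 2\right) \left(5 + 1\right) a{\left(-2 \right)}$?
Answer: $-79984$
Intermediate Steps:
$a{\left(D \right)} = 6 - D$
$G = - \frac{80}{3}$ ($G = \frac{\left(-3 - 2\right) \left(5 + 1\right) \left(6 - -2\right)}{9} = \frac{\left(-5\right) 6 \left(6 + 2\right)}{9} = \frac{\left(-30\right) 8}{9} = \frac{1}{9} \left(-240\right) = - \frac{80}{3} \approx -26.667$)
$16 + G 6 \cdot 5 \left(-5 - 5\right)^{2} = 16 + \left(- \frac{80}{3}\right) 6 \cdot 5 \left(-5 - 5\right)^{2} = 16 + \left(-160\right) 5 \left(-10\right)^{2} = 16 - 80000 = -79984$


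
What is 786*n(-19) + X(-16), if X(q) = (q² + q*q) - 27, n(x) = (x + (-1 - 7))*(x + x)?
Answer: 806921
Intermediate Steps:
n(x) = 2*x*(-8 + x) (n(x) = (x - 8)*(2*x) = (-8 + x)*(2*x) = 2*x*(-8 + x))
X(q) = -27 + 2*q² (X(q) = (q² + q²) - 27 = 2*q² - 27 = -27 + 2*q²)
786*n(-19) + X(-16) = 786*(2*(-19)*(-8 - 19)) + (-27 + 2*(-16)²) = 786*(2*(-19)*(-27)) + (-27 + 2*256) = 786*1026 + (-27 + 512) = 806436 + 485 = 806921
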